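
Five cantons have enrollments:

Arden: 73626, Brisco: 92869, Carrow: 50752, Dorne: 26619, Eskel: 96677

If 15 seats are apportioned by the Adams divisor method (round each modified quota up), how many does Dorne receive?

2

Standard divisor 340543/15 ≈ 22702.867; standard quotas: Arden 3.243, Brisco 4.091, Carrow 2.235, Dorne 1.172, Eskel 4.258.
Rounding up gives 4, 5, 3, 2, 5 = 19 seats, so the divisor must be adjusted.
With modified divisor 26000: modified quotas Arden 2.832, Brisco 3.572, Carrow 1.952, Dorne 1.024, Eskel 3.718.
Rounding up: Arden 3, Brisco 4, Carrow 2, Dorne 2, Eskel 4 (total 15).
Dorne receives 2.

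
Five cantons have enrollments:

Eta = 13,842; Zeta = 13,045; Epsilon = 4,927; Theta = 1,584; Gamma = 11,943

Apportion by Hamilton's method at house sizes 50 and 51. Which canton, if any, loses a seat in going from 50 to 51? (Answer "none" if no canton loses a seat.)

Epsilon

At 50 seats: Eta 15, Zeta 14, Epsilon 6, Theta 2, Gamma 13.
At 51 seats: Eta 16, Zeta 15, Epsilon 5, Theta 2, Gamma 13.
Epsilon drops from 6 to 5.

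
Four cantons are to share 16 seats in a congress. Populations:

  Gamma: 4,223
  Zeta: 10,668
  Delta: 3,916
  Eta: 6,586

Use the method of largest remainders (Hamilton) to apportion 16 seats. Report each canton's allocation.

The standard divisor is 25393/16 ≈ 1587.062.
Standard quotas: Gamma 2.6609, Zeta 6.7219, Delta 2.4675, Eta 4.1498.
Lower quotas: Gamma 2, Zeta 6, Delta 2, Eta 4 (sum 14, leaving 2 seats).
Remainders in descending order: Zeta 0.7219, Gamma 0.6609, Delta 0.4675, Eta 0.1498.
The surplus seats go to Zeta, Gamma.

Gamma 3; Zeta 7; Delta 2; Eta 4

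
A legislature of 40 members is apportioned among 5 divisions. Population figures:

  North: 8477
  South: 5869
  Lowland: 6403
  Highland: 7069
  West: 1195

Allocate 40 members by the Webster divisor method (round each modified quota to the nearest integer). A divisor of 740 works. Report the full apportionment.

With modified divisor 740: modified quotas North 11.455, South 7.931, Lowland 8.653, Highland 9.553, West 1.615.
Rounding to the nearest integer: North 11, South 8, Lowland 9, Highland 10, West 2 (total 40).

North: 11, South: 8, Lowland: 9, Highland: 10, West: 2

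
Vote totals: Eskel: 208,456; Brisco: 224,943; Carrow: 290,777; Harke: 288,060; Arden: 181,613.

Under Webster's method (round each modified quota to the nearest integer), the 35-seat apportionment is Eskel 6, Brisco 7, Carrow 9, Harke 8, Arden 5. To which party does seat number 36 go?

Priority for the next seat is population ÷ (current seats + 0.5).
Priorities: Eskel 32070.154, Brisco 29992.400, Carrow 30608.105, Harke 33889.412, Arden 33020.545.
Highest priority: Harke.

Harke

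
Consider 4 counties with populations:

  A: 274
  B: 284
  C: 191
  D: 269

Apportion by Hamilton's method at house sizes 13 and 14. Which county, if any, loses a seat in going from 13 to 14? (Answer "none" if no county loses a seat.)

none

At 13 seats: A 4, B 4, C 2, D 3.
At 14 seats: A 4, B 4, C 2, D 4.
No county's allocation decreased.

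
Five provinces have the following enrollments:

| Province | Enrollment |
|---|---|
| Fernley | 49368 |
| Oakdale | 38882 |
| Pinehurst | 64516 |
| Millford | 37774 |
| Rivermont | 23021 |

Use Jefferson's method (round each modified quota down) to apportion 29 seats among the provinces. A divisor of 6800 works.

Fernley: 7; Oakdale: 5; Pinehurst: 9; Millford: 5; Rivermont: 3

With modified divisor 6800: modified quotas Fernley 7.260, Oakdale 5.718, Pinehurst 9.488, Millford 5.555, Rivermont 3.385.
Rounding down: Fernley 7, Oakdale 5, Pinehurst 9, Millford 5, Rivermont 3 (total 29).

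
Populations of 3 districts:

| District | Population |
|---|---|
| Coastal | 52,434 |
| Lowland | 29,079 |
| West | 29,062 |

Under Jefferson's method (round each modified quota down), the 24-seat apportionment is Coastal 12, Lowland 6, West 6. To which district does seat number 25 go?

Priority for the next seat is population ÷ (current seats + 1).
Priorities: Coastal 4033.385, Lowland 4154.143, West 4151.714.
Highest priority: Lowland.

Lowland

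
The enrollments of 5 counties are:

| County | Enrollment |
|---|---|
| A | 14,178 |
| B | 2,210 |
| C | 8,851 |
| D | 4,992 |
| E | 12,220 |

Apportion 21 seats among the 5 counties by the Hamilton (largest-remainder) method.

A: 7, B: 1, C: 4, D: 3, E: 6

Total 42451; standard divisor 42451/21 ≈ 2021.476.
Standard quotas: A 7.0137, B 1.0933, C 4.3785, D 2.4695, E 6.0451.
Lower quotas: A 7, B 1, C 4, D 2, E 6 (sum 20, leaving 1 seat).
Remainders in descending order: D 0.4695, C 0.3785, B 0.0933, E 0.0451, A 0.0137.
Largest remainder: D receives the extra seat.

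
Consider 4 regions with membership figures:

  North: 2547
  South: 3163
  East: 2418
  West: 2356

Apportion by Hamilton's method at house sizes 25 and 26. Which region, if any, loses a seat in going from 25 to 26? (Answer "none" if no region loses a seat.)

At 25 seats: North 6, South 7, East 6, West 6.
At 26 seats: North 6, South 8, East 6, West 6.
No region's allocation decreased.

none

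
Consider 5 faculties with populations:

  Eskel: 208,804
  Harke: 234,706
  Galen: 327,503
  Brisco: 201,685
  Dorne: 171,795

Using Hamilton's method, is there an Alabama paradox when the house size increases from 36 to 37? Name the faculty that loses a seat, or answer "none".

At 36 seats: Eskel 7, Harke 7, Galen 10, Brisco 6, Dorne 6.
At 37 seats: Eskel 7, Harke 8, Galen 11, Brisco 6, Dorne 5.
Dorne drops from 6 to 5.

Dorne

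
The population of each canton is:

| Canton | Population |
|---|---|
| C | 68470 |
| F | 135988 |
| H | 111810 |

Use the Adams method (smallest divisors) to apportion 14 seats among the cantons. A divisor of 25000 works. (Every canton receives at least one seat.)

With modified divisor 25000: modified quotas C 2.739, F 5.440, H 4.472.
Rounding up: C 3, F 6, H 5 (total 14).

C 3, F 6, H 5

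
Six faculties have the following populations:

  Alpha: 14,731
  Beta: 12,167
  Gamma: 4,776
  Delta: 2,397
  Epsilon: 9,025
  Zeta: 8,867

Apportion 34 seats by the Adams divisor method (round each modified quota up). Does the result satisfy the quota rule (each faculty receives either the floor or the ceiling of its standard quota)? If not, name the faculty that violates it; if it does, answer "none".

none

Standard quotas: Alpha 9.639, Beta 7.961, Gamma 3.125, Delta 1.568, Epsilon 5.905, Zeta 5.802.
Adams allocation: Alpha 9, Beta 8, Gamma 3, Delta 2, Epsilon 6, Zeta 6.
Every allocation lies between the lower and upper quota.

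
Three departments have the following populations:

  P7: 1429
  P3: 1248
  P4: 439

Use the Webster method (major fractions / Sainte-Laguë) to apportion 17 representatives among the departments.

P7 8, P3 7, P4 2

Standard divisor 3116/17 ≈ 183.294; standard quotas: P7 7.796, P3 6.809, P4 2.395.
Rounding to the nearest integer gives P7 8, P3 7, P4 2 — total 17, matching the house size, so no adjustment is needed.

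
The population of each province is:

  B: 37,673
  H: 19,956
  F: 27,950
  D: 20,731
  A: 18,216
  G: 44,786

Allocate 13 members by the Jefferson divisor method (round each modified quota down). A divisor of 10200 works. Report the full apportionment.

B=3; H=1; F=2; D=2; A=1; G=4

With modified divisor 10200: modified quotas B 3.693, H 1.956, F 2.740, D 2.032, A 1.786, G 4.391.
Rounding down: B 3, H 1, F 2, D 2, A 1, G 4 (total 13).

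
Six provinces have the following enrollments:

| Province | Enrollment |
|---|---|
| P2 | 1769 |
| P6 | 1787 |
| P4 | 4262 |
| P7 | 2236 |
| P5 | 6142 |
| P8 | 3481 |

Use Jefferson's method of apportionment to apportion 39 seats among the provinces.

Standard divisor 19677/39 ≈ 504.538; standard quotas: P2 3.506, P6 3.542, P4 8.447, P7 4.432, P5 12.174, P8 6.899.
Rounding down gives 3, 3, 8, 4, 12, 6 = 36 seats, so the divisor must be adjusted.
With modified divisor 460: modified quotas P2 3.846, P6 3.885, P4 9.265, P7 4.861, P5 13.352, P8 7.567.
Rounding down: P2 3, P6 3, P4 9, P7 4, P5 13, P8 7 (total 39).

P2 3, P6 3, P4 9, P7 4, P5 13, P8 7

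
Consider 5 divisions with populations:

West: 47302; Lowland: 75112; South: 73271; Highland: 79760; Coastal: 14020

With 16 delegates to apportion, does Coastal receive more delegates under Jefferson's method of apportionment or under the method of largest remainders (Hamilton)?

Jefferson: West 3, Lowland 4, South 4, Highland 5, Coastal 0.
Hamilton: West 3, Lowland 4, South 4, Highland 4, Coastal 1.
Coastal gets 0 under Jefferson and 1 under Hamilton.

Hamilton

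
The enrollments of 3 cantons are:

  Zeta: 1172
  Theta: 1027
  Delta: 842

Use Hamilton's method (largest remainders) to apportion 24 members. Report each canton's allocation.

The standard divisor is 3041/24 ≈ 126.708.
Standard quotas: Zeta 9.250, Theta 8.105, Delta 6.645.
Lower quotas: Zeta 9, Theta 8, Delta 6 (sum 23, leaving 1 seat).
Remainders in descending order: Delta 0.645, Zeta 0.250, Theta 0.105.
The surplus seat goes to Delta.

Zeta 9; Theta 8; Delta 7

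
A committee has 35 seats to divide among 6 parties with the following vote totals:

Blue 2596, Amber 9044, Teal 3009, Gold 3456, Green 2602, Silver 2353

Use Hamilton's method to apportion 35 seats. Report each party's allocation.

Blue=4, Amber=14, Teal=4, Gold=5, Green=4, Silver=4

The standard divisor is 23060/35 ≈ 658.857.
Standard quotas: Blue 3.9402, Amber 13.7268, Teal 4.5670, Gold 5.2454, Green 3.9493, Silver 3.5713.
Lower quotas: Blue 3, Amber 13, Teal 4, Gold 5, Green 3, Silver 3 (sum 31, leaving 4 seats).
Remainders in descending order: Green 0.9493, Blue 0.9402, Amber 0.7268, Silver 0.5713, Teal 0.5670, Gold 0.2454.
The surplus seats go to Green, Blue, Amber, Silver.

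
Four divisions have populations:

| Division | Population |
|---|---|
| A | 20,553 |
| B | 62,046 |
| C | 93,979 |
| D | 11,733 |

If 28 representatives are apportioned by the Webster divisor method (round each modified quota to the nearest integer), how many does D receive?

Standard divisor 188311/28 ≈ 6725.393; standard quotas: A 3.056, B 9.226, C 13.974, D 1.745.
Rounding to the nearest integer gives A 3, B 9, C 14, D 2 — total 28, matching the house size, so no adjustment is needed.
D receives 2.

2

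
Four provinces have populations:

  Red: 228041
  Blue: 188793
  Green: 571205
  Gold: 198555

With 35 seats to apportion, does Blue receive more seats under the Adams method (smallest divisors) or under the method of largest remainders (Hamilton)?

Adams: Red 7, Blue 6, Green 16, Gold 6.
Hamilton: Red 7, Blue 5, Green 17, Gold 6.
Blue gets 6 under Adams and 5 under Hamilton.

Adams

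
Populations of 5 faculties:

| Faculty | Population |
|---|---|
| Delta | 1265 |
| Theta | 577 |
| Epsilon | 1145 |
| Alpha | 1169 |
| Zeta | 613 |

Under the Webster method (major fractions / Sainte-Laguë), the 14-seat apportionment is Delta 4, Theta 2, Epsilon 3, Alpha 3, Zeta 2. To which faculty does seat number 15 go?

Priority for the next seat is population ÷ (current seats + 0.5).
Priorities: Delta 281.111, Theta 230.800, Epsilon 327.143, Alpha 334.000, Zeta 245.200.
Highest priority: Alpha.

Alpha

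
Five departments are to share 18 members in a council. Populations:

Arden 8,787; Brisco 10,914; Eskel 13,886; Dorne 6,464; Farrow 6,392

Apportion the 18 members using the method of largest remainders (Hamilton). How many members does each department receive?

Standard divisor: 46443 ÷ 18 ≈ 2580.167.
Standard quotas: Arden 3.4056, Brisco 4.2300, Eskel 5.3818, Dorne 2.5053, Farrow 2.4774.
Lower quotas: Arden 3, Brisco 4, Eskel 5, Dorne 2, Farrow 2 (sum 16, leaving 2 seats).
Remainders in descending order: Dorne 0.5053, Farrow 0.4774, Arden 0.4056, Eskel 0.3818, Brisco 0.2300.
Largest remainders: Dorne, Farrow receive the extra seats.

Arden=3, Brisco=4, Eskel=5, Dorne=3, Farrow=3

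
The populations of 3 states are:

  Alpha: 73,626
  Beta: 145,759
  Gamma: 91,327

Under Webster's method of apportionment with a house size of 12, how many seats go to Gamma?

Standard divisor 310712/12 ≈ 25892.667; standard quotas: Alpha 2.844, Beta 5.629, Gamma 3.527.
Rounding to the nearest integer gives 3, 6, 4 = 13 seats, so the divisor must be adjusted.
With modified divisor 26300: modified quotas Alpha 2.799, Beta 5.542, Gamma 3.473.
Rounding to the nearest integer: Alpha 3, Beta 6, Gamma 3 (total 12).
Gamma receives 3.

3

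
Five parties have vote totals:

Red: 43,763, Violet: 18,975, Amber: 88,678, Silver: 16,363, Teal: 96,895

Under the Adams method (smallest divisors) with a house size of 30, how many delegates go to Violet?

Standard divisor 264674/30 ≈ 8822.467; standard quotas: Red 4.960, Violet 2.151, Amber 10.051, Silver 1.855, Teal 10.983.
Rounding up gives 5, 3, 11, 2, 11 = 32 seats, so the divisor must be adjusted.
With modified divisor 9600: modified quotas Red 4.559, Violet 1.977, Amber 9.237, Silver 1.704, Teal 10.093.
Rounding up: Red 5, Violet 2, Amber 10, Silver 2, Teal 11 (total 30).
Violet receives 2.

2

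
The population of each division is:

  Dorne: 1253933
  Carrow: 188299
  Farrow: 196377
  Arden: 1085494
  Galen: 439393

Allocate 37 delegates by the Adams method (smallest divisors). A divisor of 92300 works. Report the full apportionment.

With modified divisor 92300: modified quotas Dorne 13.585, Carrow 2.040, Farrow 2.128, Arden 11.760, Galen 4.760.
Rounding up: Dorne 14, Carrow 3, Farrow 3, Arden 12, Galen 5 (total 37).

Dorne 14, Carrow 3, Farrow 3, Arden 12, Galen 5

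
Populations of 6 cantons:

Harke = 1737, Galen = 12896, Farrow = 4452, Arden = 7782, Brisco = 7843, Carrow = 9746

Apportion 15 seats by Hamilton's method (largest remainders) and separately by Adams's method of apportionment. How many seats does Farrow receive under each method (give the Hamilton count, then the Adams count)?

1 and 2

Hamilton: Harke 1, Galen 4, Farrow 1, Arden 3, Brisco 3, Carrow 3.
Adams: Harke 1, Galen 4, Farrow 2, Arden 2, Brisco 3, Carrow 3.
Farrow gets 1 under Hamilton and 2 under Adams.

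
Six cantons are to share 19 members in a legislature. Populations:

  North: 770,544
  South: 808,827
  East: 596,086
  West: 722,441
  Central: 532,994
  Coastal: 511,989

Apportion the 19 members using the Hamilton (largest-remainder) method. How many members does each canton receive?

Standard divisor: 3942881 ÷ 19 ≈ 207520.053.
Standard quotas: North 3.7131, South 3.8976, East 2.8724, West 3.4813, Central 2.5684, Coastal 2.4672.
Lower quotas: North 3, South 3, East 2, West 3, Central 2, Coastal 2 (sum 15, leaving 4 seats).
Remainders in descending order: South 0.8976, East 0.8724, North 0.7131, Central 0.5684, West 0.4813, Coastal 0.4672.
The surplus seats go to South, East, North, Central.

North 4, South 4, East 3, West 3, Central 3, Coastal 2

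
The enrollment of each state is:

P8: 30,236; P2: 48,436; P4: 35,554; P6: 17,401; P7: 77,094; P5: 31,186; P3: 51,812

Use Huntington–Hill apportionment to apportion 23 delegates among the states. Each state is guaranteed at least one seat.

P8 2, P2 4, P4 3, P6 1, P7 6, P5 3, P3 4

With divisor 12538: modified quotas P8 2.412, P2 3.863, P4 2.836, P6 1.388, P7 6.149, P5 2.487, P3 4.132.
Geometric-mean thresholds: P8 √(2·3)=2.449, P2 √(3·4)=3.464, P4 √(2·3)=2.449, P6 √(1·2)=1.414, P7 √(6·7)=6.481, P5 √(2·3)=2.449, P3 √(4·5)=4.472.
Each quota rounded against its threshold gives P8 2, P2 4, P4 3, P6 1, P7 6, P5 3, P3 4 (total 23).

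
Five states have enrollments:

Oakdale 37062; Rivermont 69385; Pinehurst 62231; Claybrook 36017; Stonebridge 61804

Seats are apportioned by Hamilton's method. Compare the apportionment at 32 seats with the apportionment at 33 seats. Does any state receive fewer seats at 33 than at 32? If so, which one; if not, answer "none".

At 32 seats: Oakdale 5, Rivermont 8, Pinehurst 8, Claybrook 4, Stonebridge 7.
At 33 seats: Oakdale 4, Rivermont 9, Pinehurst 8, Claybrook 4, Stonebridge 8.
Oakdale drops from 5 to 4.

Oakdale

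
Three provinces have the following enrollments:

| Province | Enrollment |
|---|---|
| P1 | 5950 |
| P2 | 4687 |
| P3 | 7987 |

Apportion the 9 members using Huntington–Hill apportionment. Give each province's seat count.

With divisor 2110: modified quotas P1 2.820, P2 2.221, P3 3.785.
Geometric-mean thresholds: P1 √(2·3)=2.449, P2 √(2·3)=2.449, P3 √(3·4)=3.464.
Each quota rounded against its threshold gives P1 3, P2 2, P3 4 (total 9).

P1 3, P2 2, P3 4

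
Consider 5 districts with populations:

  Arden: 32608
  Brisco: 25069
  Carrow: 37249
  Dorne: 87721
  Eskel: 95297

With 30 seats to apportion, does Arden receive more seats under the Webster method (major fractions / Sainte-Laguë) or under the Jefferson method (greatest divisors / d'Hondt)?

Webster: Arden 4, Brisco 3, Carrow 4, Dorne 9, Eskel 10.
Jefferson: Arden 3, Brisco 2, Carrow 4, Dorne 10, Eskel 11.
Arden gets 4 under Webster and 3 under Jefferson.

Webster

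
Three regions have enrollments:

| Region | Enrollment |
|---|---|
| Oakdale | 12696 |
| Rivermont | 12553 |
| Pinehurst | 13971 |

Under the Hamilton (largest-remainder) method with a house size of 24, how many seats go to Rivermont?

Total 39220; standard divisor 39220/24 ≈ 1634.167.
Standard quotas: Oakdale 7.7691, Rivermont 7.6816, Pinehurst 8.5493.
Lower quotas: Oakdale 7, Rivermont 7, Pinehurst 8 (sum 22, leaving 2 seats).
Remainders in descending order: Oakdale 0.7691, Rivermont 0.6816, Pinehurst 0.5493.
The surplus seats go to Oakdale, Rivermont.
Rivermont receives 8.

8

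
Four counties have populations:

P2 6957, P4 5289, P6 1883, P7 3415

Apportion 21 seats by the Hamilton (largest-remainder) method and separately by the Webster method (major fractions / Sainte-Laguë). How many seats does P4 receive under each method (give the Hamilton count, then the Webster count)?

Hamilton: P2 8, P4 7, P6 2, P7 4.
Webster: P2 9, P4 6, P6 2, P7 4.
P4 gets 7 under Hamilton and 6 under Webster.

7 and 6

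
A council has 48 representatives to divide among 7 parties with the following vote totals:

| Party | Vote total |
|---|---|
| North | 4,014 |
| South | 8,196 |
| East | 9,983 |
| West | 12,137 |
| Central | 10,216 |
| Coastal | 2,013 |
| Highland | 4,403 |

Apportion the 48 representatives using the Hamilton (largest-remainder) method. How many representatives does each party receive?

North=4, South=8, East=9, West=11, Central=10, Coastal=2, Highland=4

The standard divisor is 50962/48 ≈ 1061.708.
Standard quotas: North 3.7807, South 7.7196, East 9.4028, West 11.4316, Central 9.6222, Coastal 1.8960, Highland 4.1471.
Lower quotas: North 3, South 7, East 9, West 11, Central 9, Coastal 1, Highland 4 (sum 44, leaving 4 seats).
Remainders in descending order: Coastal 0.8960, North 0.7807, South 0.7196, Central 0.6222, West 0.4316, East 0.4028, Highland 0.1471.
Largest remainders: Coastal, North, South, Central receive the extra seats.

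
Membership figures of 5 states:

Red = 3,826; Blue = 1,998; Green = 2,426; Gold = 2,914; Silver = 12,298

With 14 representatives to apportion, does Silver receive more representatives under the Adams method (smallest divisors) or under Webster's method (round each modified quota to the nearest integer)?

Adams: Red 2, Blue 1, Green 2, Gold 2, Silver 7.
Webster: Red 2, Blue 1, Green 1, Gold 2, Silver 8.
Silver gets 7 under Adams and 8 under Webster.

Webster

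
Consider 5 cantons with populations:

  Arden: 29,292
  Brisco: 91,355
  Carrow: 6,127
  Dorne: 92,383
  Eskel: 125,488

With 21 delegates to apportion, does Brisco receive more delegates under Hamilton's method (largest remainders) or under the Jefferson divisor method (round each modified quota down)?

Jefferson

Hamilton: Arden 2, Brisco 5, Carrow 0, Dorne 6, Eskel 8.
Jefferson: Arden 1, Brisco 6, Carrow 0, Dorne 6, Eskel 8.
Brisco gets 5 under Hamilton and 6 under Jefferson.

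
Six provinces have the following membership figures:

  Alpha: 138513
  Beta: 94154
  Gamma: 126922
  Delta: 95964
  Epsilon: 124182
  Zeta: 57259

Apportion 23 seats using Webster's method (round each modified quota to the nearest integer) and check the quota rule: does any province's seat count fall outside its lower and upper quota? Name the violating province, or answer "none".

Standard quotas: Alpha 5.001, Beta 3.400, Gamma 4.583, Delta 3.465, Epsilon 4.484, Zeta 2.067.
Webster allocation: Alpha 5, Beta 3, Gamma 5, Delta 3, Epsilon 5, Zeta 2.
Every allocation lies between the lower and upper quota.

none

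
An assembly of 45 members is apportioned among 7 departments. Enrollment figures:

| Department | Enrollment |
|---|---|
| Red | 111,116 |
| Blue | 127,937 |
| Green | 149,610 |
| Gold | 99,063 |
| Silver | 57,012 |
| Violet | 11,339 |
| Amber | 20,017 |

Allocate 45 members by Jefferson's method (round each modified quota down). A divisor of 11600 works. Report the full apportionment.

Red 9, Blue 11, Green 12, Gold 8, Silver 4, Violet 0, Amber 1

With modified divisor 11600: modified quotas Red 9.579, Blue 11.029, Green 12.897, Gold 8.540, Silver 4.915, Violet 0.978, Amber 1.726.
Rounding down: Red 9, Blue 11, Green 12, Gold 8, Silver 4, Violet 0, Amber 1 (total 45).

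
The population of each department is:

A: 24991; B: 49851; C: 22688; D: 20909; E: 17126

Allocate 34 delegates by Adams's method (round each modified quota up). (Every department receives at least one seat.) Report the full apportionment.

A=6, B=12, C=6, D=5, E=5

Standard divisor 135565/34 ≈ 3987.206; standard quotas: A 6.268, B 12.503, C 5.690, D 5.244, E 4.295.
Rounding up gives 7, 13, 6, 6, 5 = 37 seats, so the divisor must be adjusted.
With modified divisor 4200: modified quotas A 5.950, B 11.869, C 5.402, D 4.978, E 4.078.
Rounding up: A 6, B 12, C 6, D 5, E 5 (total 34).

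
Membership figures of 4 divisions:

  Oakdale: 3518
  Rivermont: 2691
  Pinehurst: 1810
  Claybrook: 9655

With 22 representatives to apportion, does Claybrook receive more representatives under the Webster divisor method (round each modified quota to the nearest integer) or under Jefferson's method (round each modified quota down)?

Webster: Oakdale 5, Rivermont 3, Pinehurst 2, Claybrook 12.
Jefferson: Oakdale 4, Rivermont 3, Pinehurst 2, Claybrook 13.
Claybrook gets 12 under Webster and 13 under Jefferson.

Jefferson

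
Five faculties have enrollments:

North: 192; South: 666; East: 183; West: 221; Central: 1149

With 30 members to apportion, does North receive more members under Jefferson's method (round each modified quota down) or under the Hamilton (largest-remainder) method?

Jefferson: North 2, South 9, East 2, West 2, Central 15.
Hamilton: North 3, South 8, East 2, West 3, Central 14.
North gets 2 under Jefferson and 3 under Hamilton.

Hamilton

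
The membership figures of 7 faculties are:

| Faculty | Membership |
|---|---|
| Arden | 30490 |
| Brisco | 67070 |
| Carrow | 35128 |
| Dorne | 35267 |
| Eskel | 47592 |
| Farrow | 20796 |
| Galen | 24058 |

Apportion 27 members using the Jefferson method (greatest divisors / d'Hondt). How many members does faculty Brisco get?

7

Standard divisor 260401/27 ≈ 9644.481; standard quotas: Arden 3.161, Brisco 6.954, Carrow 3.642, Dorne 3.657, Eskel 4.935, Farrow 2.156, Galen 2.494.
Rounding down gives 3, 6, 3, 3, 4, 2, 2 = 23 seats, so the divisor must be adjusted.
With modified divisor 8600: modified quotas Arden 3.545, Brisco 7.799, Carrow 4.085, Dorne 4.101, Eskel 5.534, Farrow 2.418, Galen 2.797.
Rounding down: Arden 3, Brisco 7, Carrow 4, Dorne 4, Eskel 5, Farrow 2, Galen 2 (total 27).
Brisco receives 7.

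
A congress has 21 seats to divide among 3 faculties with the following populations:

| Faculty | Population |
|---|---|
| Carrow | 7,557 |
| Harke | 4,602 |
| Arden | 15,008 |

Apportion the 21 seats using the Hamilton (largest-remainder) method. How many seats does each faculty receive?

Carrow 6; Harke 3; Arden 12

Standard divisor: 27167 ÷ 21 ≈ 1293.667.
Standard quotas: Carrow 5.8415, Harke 3.5573, Arden 11.6011.
Lower quotas: Carrow 5, Harke 3, Arden 11 (sum 19, leaving 2 seats).
Remainders in descending order: Carrow 0.8415, Arden 0.6011, Harke 0.5573.
Largest remainders: Carrow, Arden receive the extra seats.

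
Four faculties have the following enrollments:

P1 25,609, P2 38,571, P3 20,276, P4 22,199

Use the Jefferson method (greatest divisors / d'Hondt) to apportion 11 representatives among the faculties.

P1 3, P2 4, P3 2, P4 2

Standard divisor 106655/11 ≈ 9695.909; standard quotas: P1 2.641, P2 3.978, P3 2.091, P4 2.290.
Rounding down gives 2, 3, 2, 2 = 9 seats, so the divisor must be adjusted.
With modified divisor 8100: modified quotas P1 3.162, P2 4.762, P3 2.503, P4 2.741.
Rounding down: P1 3, P2 4, P3 2, P4 2 (total 11).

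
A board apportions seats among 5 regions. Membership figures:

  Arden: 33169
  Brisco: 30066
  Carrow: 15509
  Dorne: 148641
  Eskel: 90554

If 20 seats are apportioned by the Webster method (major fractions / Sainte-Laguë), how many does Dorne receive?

9

Standard divisor 317939/20 ≈ 15896.95; standard quotas: Arden 2.087, Brisco 1.891, Carrow 0.976, Dorne 9.350, Eskel 5.696.
Rounding to the nearest integer gives Arden 2, Brisco 2, Carrow 1, Dorne 9, Eskel 6 — total 20, matching the house size, so no adjustment is needed.
Dorne receives 9.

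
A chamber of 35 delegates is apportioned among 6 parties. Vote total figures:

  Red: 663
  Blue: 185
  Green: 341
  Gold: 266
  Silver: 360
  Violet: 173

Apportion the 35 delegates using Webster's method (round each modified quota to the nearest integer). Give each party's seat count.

Standard divisor 1988/35 ≈ 56.8; standard quotas: Red 11.673, Blue 3.257, Green 6.004, Gold 4.683, Silver 6.338, Violet 3.046.
Rounding to the nearest integer gives Red 12, Blue 3, Green 6, Gold 5, Silver 6, Violet 3 — total 35, matching the house size, so no adjustment is needed.

Red: 12, Blue: 3, Green: 6, Gold: 5, Silver: 6, Violet: 3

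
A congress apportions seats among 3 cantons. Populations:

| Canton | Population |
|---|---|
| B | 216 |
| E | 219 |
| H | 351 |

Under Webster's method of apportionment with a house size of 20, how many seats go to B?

Standard divisor 786/20 ≈ 39.3; standard quotas: B 5.496, E 5.573, H 8.931.
Rounding to the nearest integer gives B 5, E 6, H 9 — total 20, matching the house size, so no adjustment is needed.
B receives 5.

5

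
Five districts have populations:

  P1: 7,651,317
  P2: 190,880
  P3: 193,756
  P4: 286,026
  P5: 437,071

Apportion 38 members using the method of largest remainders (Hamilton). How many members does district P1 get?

Total 8759050; standard divisor 8759050/38 ≈ 230501.316.
Standard quotas: P1 33.1942, P2 0.8281, P3 0.8406, P4 1.2409, P5 1.8962.
Lower quotas: P1 33, P2 0, P3 0, P4 1, P5 1 (sum 35, leaving 3 seats).
Remainders in descending order: P5 0.8962, P3 0.8406, P2 0.8281, P4 0.2409, P1 0.1942.
Largest remainders: P5, P3, P2 receive the extra seats.
P1 receives 33.

33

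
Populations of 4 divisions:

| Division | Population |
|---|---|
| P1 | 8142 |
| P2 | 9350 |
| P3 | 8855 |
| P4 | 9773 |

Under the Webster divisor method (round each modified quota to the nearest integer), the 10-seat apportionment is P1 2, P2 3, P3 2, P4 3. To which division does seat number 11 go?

Priority for the next seat is population ÷ (current seats + 0.5).
Priorities: P1 3256.800, P2 2671.429, P3 3542.000, P4 2792.286.
Highest priority: P3.

P3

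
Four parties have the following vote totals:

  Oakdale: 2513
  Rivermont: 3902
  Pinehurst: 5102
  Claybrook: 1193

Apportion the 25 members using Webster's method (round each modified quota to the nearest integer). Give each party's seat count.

Oakdale 5, Rivermont 8, Pinehurst 10, Claybrook 2

Standard divisor 12710/25 ≈ 508.4; standard quotas: Oakdale 4.943, Rivermont 7.675, Pinehurst 10.035, Claybrook 2.347.
Rounding to the nearest integer gives Oakdale 5, Rivermont 8, Pinehurst 10, Claybrook 2 — total 25, matching the house size, so no adjustment is needed.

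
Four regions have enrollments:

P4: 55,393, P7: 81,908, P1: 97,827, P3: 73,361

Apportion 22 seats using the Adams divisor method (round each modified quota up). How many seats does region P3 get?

5

Standard divisor 308489/22 ≈ 14022.227; standard quotas: P4 3.950, P7 5.841, P1 6.977, P3 5.232.
Rounding up gives 4, 6, 7, 6 = 23 seats, so the divisor must be adjusted.
With modified divisor 15500: modified quotas P4 3.574, P7 5.284, P1 6.311, P3 4.733.
Rounding up: P4 4, P7 6, P1 7, P3 5 (total 22).
P3 receives 5.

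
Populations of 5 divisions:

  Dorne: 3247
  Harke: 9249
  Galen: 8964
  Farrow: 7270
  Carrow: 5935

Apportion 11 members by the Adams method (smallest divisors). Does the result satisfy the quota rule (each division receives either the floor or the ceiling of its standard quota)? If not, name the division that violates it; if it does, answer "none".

Standard quotas: Dorne 1.030, Harke 2.935, Galen 2.844, Farrow 2.307, Carrow 1.883.
Adams allocation: Dorne 1, Harke 3, Galen 3, Farrow 2, Carrow 2.
Every allocation lies between the lower and upper quota.

none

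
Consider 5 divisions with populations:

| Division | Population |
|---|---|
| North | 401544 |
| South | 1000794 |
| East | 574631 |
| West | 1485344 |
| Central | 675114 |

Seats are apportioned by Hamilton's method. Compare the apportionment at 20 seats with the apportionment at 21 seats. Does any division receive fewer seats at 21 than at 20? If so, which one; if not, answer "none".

At 20 seats: North 2, South 5, East 3, West 7, Central 3.
At 21 seats: North 2, South 5, East 3, West 8, Central 3.
No division's allocation decreased.

none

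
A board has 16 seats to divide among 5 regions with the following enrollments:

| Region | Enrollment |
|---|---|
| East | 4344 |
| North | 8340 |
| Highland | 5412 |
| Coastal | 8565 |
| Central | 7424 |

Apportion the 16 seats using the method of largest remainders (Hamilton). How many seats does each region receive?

East=2, North=4, Highland=3, Coastal=4, Central=3

Standard divisor: 34085 ÷ 16 ≈ 2130.312.
Standard quotas: East 2.0391, North 3.9149, Highland 2.5405, Coastal 4.0205, Central 3.4849.
Lower quotas: East 2, North 3, Highland 2, Coastal 4, Central 3 (sum 14, leaving 2 seats).
Remainders in descending order: North 0.9149, Highland 0.5405, Central 0.4849, East 0.0391, Coastal 0.0205.
Largest remainders: North, Highland receive the extra seats.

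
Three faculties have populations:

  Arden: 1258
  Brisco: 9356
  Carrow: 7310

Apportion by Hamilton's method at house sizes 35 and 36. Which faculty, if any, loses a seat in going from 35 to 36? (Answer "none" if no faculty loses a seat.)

At 35 seats: Arden 3, Brisco 18, Carrow 14.
At 36 seats: Arden 2, Brisco 19, Carrow 15.
Arden drops from 3 to 2.

Arden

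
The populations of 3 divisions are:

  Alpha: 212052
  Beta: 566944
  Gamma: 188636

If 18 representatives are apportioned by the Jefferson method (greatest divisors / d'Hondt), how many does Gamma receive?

3

Standard divisor 967632/18 ≈ 53757.333; standard quotas: Alpha 3.945, Beta 10.546, Gamma 3.509.
Rounding down gives 3, 10, 3 = 16 seats, so the divisor must be adjusted.
With modified divisor 49400: modified quotas Alpha 4.293, Beta 11.477, Gamma 3.819.
Rounding down: Alpha 4, Beta 11, Gamma 3 (total 18).
Gamma receives 3.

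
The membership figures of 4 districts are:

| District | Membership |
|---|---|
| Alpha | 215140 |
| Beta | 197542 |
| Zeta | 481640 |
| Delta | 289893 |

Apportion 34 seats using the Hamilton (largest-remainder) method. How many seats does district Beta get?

6

Standard divisor: 1184215 ÷ 34 ≈ 34829.853.
Standard quotas: Alpha 6.1769, Beta 5.6716, Zeta 13.8284, Delta 8.3231.
Lower quotas: Alpha 6, Beta 5, Zeta 13, Delta 8 (sum 32, leaving 2 seats).
Remainders in descending order: Zeta 0.8284, Beta 0.6716, Delta 0.3231, Alpha 0.1769.
The surplus seats go to Zeta, Beta.
Beta receives 6.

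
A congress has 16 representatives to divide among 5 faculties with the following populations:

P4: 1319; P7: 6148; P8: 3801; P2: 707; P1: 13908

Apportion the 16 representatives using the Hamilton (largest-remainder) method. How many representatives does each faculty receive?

P4=1, P7=4, P8=2, P2=0, P1=9

The standard divisor is 25883/16 ≈ 1617.688.
Standard quotas: P4 0.8154, P7 3.8005, P8 2.3497, P2 0.4370, P1 8.5975.
Lower quotas: P4 0, P7 3, P8 2, P2 0, P1 8 (sum 13, leaving 3 seats).
Remainders in descending order: P4 0.8154, P7 0.8005, P1 0.5975, P2 0.4370, P8 0.3497.
The surplus seats go to P4, P7, P1.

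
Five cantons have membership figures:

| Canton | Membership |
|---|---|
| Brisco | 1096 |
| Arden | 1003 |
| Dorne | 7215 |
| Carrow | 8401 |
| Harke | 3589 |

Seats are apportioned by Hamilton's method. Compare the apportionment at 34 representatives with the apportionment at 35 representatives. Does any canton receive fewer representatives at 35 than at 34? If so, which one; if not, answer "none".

Arden

At 34 seats: Brisco 2, Arden 2, Dorne 11, Carrow 13, Harke 6.
At 35 seats: Brisco 2, Arden 1, Dorne 12, Carrow 14, Harke 6.
Arden drops from 2 to 1.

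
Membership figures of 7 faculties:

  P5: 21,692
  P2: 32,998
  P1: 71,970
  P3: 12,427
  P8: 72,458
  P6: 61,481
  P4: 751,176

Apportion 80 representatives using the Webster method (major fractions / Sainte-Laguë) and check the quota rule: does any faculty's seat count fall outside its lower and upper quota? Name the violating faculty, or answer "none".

P4

Standard quotas: P5 1.694, P2 2.577, P1 5.622, P3 0.971, P8 5.660, P6 4.802, P4 58.674.
Webster allocation: P5 2, P2 3, P1 6, P3 1, P8 6, P6 5, P4 57.
P4 has quota 58.674 (lower 58, upper 59) but receives 57 — outside the quota interval.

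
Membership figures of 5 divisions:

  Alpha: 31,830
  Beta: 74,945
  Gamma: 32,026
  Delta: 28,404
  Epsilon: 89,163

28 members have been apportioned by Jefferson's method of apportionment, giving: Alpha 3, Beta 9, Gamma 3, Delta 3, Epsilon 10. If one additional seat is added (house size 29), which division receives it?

Epsilon

Priority for the next seat is population ÷ (current seats + 1).
Priorities: Alpha 7957.500, Beta 7494.500, Gamma 8006.500, Delta 7101.000, Epsilon 8105.727.
Highest priority: Epsilon.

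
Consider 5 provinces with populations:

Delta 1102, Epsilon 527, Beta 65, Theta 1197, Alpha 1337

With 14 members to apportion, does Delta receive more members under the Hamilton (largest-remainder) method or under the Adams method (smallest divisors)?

Hamilton: Delta 4, Epsilon 2, Beta 0, Theta 4, Alpha 4.
Adams: Delta 3, Epsilon 2, Beta 1, Theta 4, Alpha 4.
Delta gets 4 under Hamilton and 3 under Adams.

Hamilton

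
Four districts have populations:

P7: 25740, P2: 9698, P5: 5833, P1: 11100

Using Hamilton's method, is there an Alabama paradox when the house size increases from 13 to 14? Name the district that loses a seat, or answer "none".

P5

At 13 seats: P7 6, P2 2, P5 2, P1 3.
At 14 seats: P7 7, P2 3, P5 1, P1 3.
P5 drops from 2 to 1.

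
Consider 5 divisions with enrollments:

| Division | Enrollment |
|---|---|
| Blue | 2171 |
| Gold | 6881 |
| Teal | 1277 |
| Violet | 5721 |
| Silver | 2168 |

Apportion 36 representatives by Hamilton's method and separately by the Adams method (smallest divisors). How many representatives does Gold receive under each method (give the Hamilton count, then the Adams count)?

Hamilton: Blue 4, Gold 14, Teal 3, Violet 11, Silver 4.
Adams: Blue 5, Gold 13, Teal 3, Violet 11, Silver 4.
Gold gets 14 under Hamilton and 13 under Adams.

14 and 13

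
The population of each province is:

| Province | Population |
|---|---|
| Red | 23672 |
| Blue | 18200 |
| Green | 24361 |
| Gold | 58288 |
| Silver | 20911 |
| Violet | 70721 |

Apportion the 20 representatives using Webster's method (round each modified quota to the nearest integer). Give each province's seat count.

Standard divisor 216153/20 ≈ 10807.65; standard quotas: Red 2.190, Blue 1.684, Green 2.254, Gold 5.393, Silver 1.935, Violet 6.544.
Rounding to the nearest integer gives Red 2, Blue 2, Green 2, Gold 5, Silver 2, Violet 7 — total 20, matching the house size, so no adjustment is needed.

Red 2, Blue 2, Green 2, Gold 5, Silver 2, Violet 7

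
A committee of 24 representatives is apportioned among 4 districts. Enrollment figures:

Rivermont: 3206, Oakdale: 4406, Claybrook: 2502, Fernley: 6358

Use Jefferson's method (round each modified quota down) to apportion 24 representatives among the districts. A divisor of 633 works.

With modified divisor 633: modified quotas Rivermont 5.065, Oakdale 6.961, Claybrook 3.953, Fernley 10.044.
Rounding down: Rivermont 5, Oakdale 6, Claybrook 3, Fernley 10 (total 24).

Rivermont: 5, Oakdale: 6, Claybrook: 3, Fernley: 10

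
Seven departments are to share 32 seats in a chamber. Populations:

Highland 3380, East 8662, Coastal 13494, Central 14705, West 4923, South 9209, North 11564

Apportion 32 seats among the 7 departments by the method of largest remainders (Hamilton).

Highland=2; East=4; Coastal=7; Central=7; West=2; South=4; North=6

Standard divisor: 65937 ÷ 32 ≈ 2060.531.
Standard quotas: Highland 1.6404, East 4.2038, Coastal 6.5488, Central 7.1365, West 2.3892, South 4.4692, North 5.6121.
Lower quotas: Highland 1, East 4, Coastal 6, Central 7, West 2, South 4, North 5 (sum 29, leaving 3 seats).
Remainders in descending order: Highland 0.6404, North 0.6121, Coastal 0.5488, South 0.4692, West 0.3892, East 0.2038, Central 0.1365.
The surplus seats go to Highland, North, Coastal.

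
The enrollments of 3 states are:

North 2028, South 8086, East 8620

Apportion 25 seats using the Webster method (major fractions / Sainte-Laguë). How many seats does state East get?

11

Standard divisor 18734/25 ≈ 749.36; standard quotas: North 2.706, South 10.791, East 11.503.
Rounding to the nearest integer gives 3, 11, 12 = 26 seats, so the divisor must be adjusted.
With modified divisor 760: modified quotas North 2.668, South 10.639, East 11.342.
Rounding to the nearest integer: North 3, South 11, East 11 (total 25).
East receives 11.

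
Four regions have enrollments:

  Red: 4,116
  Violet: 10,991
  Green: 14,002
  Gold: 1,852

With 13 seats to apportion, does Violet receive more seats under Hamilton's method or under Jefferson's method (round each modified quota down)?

Hamilton: Red 2, Violet 4, Green 6, Gold 1.
Jefferson: Red 2, Violet 5, Green 6, Gold 0.
Violet gets 4 under Hamilton and 5 under Jefferson.

Jefferson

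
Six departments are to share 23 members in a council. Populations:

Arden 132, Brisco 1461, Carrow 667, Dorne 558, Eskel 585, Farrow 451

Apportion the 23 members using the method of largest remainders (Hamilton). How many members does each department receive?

Arden=1; Brisco=9; Carrow=4; Dorne=3; Eskel=3; Farrow=3

Standard divisor: 3854 ÷ 23 ≈ 167.565.
Standard quotas: Arden 0.788, Brisco 8.719, Carrow 3.981, Dorne 3.330, Eskel 3.491, Farrow 2.691.
Lower quotas: Arden 0, Brisco 8, Carrow 3, Dorne 3, Eskel 3, Farrow 2 (sum 19, leaving 4 seats).
Remainders in descending order: Carrow 0.981, Arden 0.788, Brisco 0.719, Farrow 0.691, Eskel 0.491, Dorne 0.330.
Largest remainders: Carrow, Arden, Brisco, Farrow receive the extra seats.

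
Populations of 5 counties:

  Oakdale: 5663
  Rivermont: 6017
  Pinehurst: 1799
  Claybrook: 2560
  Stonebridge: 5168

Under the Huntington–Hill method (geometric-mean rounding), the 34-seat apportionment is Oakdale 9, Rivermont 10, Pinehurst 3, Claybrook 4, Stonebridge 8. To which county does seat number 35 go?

Stonebridge

Priority for the next seat is population ÷ (√(s·(s+1))).
Priorities: Oakdale 596.933, Rivermont 573.698, Pinehurst 519.327, Claybrook 572.433, Stonebridge 609.055.
Highest priority: Stonebridge.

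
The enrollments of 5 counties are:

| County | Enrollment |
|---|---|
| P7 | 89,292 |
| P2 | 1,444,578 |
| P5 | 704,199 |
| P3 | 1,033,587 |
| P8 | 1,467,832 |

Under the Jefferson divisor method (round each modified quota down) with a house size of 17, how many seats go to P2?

Standard divisor 4739488/17 ≈ 278793.412; standard quotas: P7 0.320, P2 5.182, P5 2.526, P3 3.707, P8 5.265.
Rounding down gives 0, 5, 2, 3, 5 = 15 seats, so the divisor must be adjusted.
With modified divisor 242700: modified quotas P7 0.368, P2 5.952, P5 2.902, P3 4.259, P8 6.048.
Rounding down: P7 0, P2 5, P5 2, P3 4, P8 6 (total 17).
P2 receives 5.

5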